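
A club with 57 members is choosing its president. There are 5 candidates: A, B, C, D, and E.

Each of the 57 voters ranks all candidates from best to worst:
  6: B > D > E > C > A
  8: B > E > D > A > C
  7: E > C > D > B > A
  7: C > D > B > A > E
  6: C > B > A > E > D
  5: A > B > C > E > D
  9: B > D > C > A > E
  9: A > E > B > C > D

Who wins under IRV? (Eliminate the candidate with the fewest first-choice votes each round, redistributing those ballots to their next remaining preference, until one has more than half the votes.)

Round 1: A 14, B 23, C 13, D 0, E 7. D eliminated.
Round 2: A 14, B 23, C 13, E 7. E eliminated.
Round 3: A 14, B 23, C 20. A eliminated.
Round 4: B 37, C 20. B has a majority (≥29).

B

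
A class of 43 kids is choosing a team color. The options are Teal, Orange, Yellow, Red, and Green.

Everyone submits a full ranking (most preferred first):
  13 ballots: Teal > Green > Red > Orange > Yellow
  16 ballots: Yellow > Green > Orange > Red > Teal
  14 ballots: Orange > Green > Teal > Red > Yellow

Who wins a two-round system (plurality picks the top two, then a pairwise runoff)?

Round 1 first-place votes: Teal 13, Orange 14, Yellow 16, Red 0, Green 0. Yellow and Orange advance.
Runoff: Yellow is ranked above Orange on 16 ballots, Orange above Yellow on 27.

Orange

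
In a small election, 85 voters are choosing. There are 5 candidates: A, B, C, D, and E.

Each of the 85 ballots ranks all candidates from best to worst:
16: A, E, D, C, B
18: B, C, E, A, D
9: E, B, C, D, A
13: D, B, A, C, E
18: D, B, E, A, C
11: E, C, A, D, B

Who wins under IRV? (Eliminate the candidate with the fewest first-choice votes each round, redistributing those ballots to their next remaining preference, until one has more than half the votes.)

E

Round 1: A 16, B 18, C 0, D 31, E 20. C eliminated.
Round 2: A 16, B 18, D 31, E 20. A eliminated.
Round 3: B 18, D 31, E 36. B eliminated.
Round 4: D 31, E 54. E has a majority (≥43).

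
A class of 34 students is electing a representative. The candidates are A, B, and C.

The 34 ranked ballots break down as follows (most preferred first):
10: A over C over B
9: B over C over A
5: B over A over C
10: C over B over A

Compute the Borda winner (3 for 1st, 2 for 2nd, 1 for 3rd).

A: 10×3 + 9×1 + 5×2 + 10×1 = 59
B: 10×1 + 9×3 + 5×3 + 10×2 = 72
C: 10×2 + 9×2 + 5×1 + 10×3 = 73

C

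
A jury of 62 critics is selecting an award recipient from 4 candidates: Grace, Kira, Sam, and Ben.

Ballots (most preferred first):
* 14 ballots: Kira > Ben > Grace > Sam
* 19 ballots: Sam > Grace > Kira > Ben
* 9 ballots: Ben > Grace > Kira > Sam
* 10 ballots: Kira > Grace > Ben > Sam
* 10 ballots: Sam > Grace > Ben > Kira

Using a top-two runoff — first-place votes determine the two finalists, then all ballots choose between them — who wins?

Kira

Round 1 first-place votes: Grace 0, Kira 24, Sam 29, Ben 9. Sam and Kira advance.
Runoff: Sam is ranked above Kira on 29 ballots, Kira above Sam on 33.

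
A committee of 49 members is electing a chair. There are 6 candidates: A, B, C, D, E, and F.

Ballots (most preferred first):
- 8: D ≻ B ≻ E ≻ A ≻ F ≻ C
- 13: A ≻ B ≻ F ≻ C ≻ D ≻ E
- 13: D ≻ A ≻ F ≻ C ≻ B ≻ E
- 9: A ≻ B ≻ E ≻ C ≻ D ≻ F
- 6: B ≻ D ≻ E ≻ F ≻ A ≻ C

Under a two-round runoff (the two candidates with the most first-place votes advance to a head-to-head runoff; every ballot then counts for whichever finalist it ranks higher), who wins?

Round 1 first-place votes: A 22, B 6, C 0, D 21, E 0, F 0. A and D advance.
Runoff: A is ranked above D on 22 ballots, D above A on 27.

D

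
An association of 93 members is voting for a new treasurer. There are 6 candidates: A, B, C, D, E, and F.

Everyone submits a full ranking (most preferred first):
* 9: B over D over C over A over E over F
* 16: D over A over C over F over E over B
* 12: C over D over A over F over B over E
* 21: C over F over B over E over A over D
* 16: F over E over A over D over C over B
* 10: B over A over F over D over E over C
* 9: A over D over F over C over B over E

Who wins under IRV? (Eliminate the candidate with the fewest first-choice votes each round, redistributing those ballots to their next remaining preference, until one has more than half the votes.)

D

Round 1: A 9, B 19, C 33, D 16, E 0, F 16. E eliminated.
Round 2: A 9, B 19, C 33, D 16, F 16. A eliminated.
Round 3: B 19, C 33, D 25, F 16. F eliminated.
Round 4: B 19, C 33, D 41. B eliminated.
Round 5: C 33, D 60. D has a majority (≥47).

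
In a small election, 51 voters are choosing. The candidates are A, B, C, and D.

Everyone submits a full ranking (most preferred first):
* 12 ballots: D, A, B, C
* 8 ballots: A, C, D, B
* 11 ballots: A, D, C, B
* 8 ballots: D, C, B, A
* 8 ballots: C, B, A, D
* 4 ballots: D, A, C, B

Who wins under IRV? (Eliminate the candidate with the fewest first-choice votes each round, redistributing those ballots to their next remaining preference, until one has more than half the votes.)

A

Round 1: A 19, B 0, C 8, D 24. B eliminated.
Round 2: A 19, C 8, D 24. C eliminated.
Round 3: A 27, D 24. A has a majority (≥26).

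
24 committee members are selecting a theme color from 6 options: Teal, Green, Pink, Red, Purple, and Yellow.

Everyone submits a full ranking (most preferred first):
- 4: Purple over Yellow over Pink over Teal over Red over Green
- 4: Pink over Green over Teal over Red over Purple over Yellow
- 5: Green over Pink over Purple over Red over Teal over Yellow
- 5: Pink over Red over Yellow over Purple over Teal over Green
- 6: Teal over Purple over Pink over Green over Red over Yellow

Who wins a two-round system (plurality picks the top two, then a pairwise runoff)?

Round 1 first-place votes: Teal 6, Green 5, Pink 9, Red 0, Purple 4, Yellow 0. Pink and Teal advance.
Runoff: Pink is ranked above Teal on 18 ballots, Teal above Pink on 6.

Pink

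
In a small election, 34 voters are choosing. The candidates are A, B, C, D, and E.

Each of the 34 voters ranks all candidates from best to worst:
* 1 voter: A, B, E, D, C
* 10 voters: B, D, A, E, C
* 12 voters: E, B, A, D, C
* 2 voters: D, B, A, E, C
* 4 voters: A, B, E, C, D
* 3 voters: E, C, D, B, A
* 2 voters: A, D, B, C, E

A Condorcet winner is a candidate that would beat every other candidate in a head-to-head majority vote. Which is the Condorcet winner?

B vs A: 27–7
B vs C: 31–3
B vs D: 27–7
B vs E: 19–15
B beats every other candidate.

B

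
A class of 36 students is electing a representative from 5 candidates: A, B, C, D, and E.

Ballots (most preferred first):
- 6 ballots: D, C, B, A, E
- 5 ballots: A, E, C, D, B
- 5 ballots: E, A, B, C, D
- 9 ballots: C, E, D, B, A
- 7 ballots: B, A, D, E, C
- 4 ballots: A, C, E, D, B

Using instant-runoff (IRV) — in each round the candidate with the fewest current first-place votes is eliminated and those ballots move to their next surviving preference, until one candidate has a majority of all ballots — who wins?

A

Round 1: A 9, B 7, C 9, D 6, E 5. E eliminated.
Round 2: A 14, B 7, C 9, D 6. D eliminated.
Round 3: A 14, B 7, C 15. B eliminated.
Round 4: A 21, C 15. A has a majority (≥19).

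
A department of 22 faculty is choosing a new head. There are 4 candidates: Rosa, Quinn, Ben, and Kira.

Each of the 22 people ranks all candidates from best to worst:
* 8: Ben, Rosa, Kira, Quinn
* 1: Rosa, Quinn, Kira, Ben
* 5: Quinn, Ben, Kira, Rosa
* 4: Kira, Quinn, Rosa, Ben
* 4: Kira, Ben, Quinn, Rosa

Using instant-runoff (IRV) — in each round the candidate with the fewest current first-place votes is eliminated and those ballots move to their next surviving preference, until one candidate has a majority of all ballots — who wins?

Ben

Round 1: Rosa 1, Quinn 5, Ben 8, Kira 8. Rosa eliminated.
Round 2: Quinn 6, Ben 8, Kira 8. Quinn eliminated.
Round 3: Ben 13, Kira 9. Ben has a majority (≥12).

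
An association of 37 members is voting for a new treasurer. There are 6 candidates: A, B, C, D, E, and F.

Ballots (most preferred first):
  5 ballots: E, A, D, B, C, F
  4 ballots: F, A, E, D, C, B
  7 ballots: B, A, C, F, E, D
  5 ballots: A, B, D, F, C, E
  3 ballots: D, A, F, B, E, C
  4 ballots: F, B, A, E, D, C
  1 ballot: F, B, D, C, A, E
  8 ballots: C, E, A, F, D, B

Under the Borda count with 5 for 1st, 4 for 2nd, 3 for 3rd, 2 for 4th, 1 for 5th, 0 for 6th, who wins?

A

A: 5×4 + 4×4 + 7×4 + 5×5 + 3×4 + 4×3 + 1×1 + 8×3 = 138
B: 5×2 + 4×0 + 7×5 + 5×4 + 3×2 + 4×4 + 1×4 + 8×0 = 91
C: 5×1 + 4×1 + 7×3 + 5×1 + 3×0 + 4×0 + 1×2 + 8×5 = 77
D: 5×3 + 4×2 + 7×0 + 5×3 + 3×5 + 4×1 + 1×3 + 8×1 = 68
E: 5×5 + 4×3 + 7×1 + 5×0 + 3×1 + 4×2 + 1×0 + 8×4 = 87
F: 5×0 + 4×5 + 7×2 + 5×2 + 3×3 + 4×5 + 1×5 + 8×2 = 94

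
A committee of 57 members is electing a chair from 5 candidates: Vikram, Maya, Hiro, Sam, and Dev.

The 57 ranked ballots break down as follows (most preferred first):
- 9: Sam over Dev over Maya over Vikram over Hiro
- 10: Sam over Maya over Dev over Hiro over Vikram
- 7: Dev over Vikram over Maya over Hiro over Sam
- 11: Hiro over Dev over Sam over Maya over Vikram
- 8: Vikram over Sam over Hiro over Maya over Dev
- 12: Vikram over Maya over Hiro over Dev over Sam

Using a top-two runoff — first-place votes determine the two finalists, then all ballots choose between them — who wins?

Sam

Round 1 first-place votes: Vikram 20, Maya 0, Hiro 11, Sam 19, Dev 7. Vikram and Sam advance.
Runoff: Vikram is ranked above Sam on 27 ballots, Sam above Vikram on 30.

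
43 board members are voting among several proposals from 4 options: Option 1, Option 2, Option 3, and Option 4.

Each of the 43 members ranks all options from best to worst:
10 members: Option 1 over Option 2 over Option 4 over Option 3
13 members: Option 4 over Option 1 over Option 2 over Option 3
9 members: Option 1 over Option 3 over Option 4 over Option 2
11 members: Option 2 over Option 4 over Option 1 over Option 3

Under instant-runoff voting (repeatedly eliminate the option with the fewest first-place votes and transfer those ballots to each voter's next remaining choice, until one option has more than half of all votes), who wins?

Round 1: Option 1 19, Option 2 11, Option 3 0, Option 4 13. Option 3 eliminated.
Round 2: Option 1 19, Option 2 11, Option 4 13. Option 2 eliminated.
Round 3: Option 1 19, Option 4 24. Option 4 has a majority (≥22).

Option 4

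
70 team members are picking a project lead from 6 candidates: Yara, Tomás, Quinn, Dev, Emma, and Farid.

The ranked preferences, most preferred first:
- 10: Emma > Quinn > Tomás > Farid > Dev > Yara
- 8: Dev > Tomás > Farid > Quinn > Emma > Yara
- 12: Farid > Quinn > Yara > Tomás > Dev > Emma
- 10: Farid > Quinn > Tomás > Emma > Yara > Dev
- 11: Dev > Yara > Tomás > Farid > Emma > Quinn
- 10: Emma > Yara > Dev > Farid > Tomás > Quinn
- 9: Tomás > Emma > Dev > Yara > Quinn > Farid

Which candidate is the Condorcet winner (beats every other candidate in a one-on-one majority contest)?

Tomás vs Yara: 37–33
Tomás vs Quinn: 38–32
Tomás vs Dev: 41–29
Tomás vs Emma: 50–20
Tomás vs Farid: 38–32
Tomás beats every other candidate.

Tomás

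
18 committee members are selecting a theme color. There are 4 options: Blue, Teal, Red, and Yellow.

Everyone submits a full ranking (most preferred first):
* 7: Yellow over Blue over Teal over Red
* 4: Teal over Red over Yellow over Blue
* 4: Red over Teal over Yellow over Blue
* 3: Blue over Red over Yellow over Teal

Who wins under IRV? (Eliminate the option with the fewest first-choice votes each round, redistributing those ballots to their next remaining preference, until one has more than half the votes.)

Red

Round 1: Blue 3, Teal 4, Red 4, Yellow 7. Blue eliminated.
Round 2: Teal 4, Red 7, Yellow 7. Teal eliminated.
Round 3: Red 11, Yellow 7. Red has a majority (≥10).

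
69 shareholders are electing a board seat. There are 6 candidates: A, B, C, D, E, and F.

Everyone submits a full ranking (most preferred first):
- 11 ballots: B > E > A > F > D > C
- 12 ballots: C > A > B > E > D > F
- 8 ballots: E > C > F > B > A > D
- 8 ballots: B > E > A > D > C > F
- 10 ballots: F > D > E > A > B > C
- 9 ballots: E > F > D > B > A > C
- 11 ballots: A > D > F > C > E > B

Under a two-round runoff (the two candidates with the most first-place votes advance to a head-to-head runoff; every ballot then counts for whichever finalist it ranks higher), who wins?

Round 1 first-place votes: A 11, B 19, C 12, D 0, E 17, F 10. B and E advance.
Runoff: B is ranked above E on 31 ballots, E above B on 38.

E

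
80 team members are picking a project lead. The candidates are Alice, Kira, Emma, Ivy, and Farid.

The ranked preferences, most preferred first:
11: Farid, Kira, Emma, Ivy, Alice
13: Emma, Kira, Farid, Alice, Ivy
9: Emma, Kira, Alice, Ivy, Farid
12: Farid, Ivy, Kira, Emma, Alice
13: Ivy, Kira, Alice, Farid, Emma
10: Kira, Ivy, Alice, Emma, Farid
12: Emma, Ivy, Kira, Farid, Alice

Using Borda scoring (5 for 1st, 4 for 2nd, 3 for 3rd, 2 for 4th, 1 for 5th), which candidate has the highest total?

Kira

Alice: 11×1 + 13×2 + 9×3 + 12×1 + 13×3 + 10×3 + 12×1 = 157
Kira: 11×4 + 13×4 + 9×4 + 12×3 + 13×4 + 10×5 + 12×3 = 306
Emma: 11×3 + 13×5 + 9×5 + 12×2 + 13×1 + 10×2 + 12×5 = 260
Ivy: 11×2 + 13×1 + 9×2 + 12×4 + 13×5 + 10×4 + 12×4 = 254
Farid: 11×5 + 13×3 + 9×1 + 12×5 + 13×2 + 10×1 + 12×2 = 223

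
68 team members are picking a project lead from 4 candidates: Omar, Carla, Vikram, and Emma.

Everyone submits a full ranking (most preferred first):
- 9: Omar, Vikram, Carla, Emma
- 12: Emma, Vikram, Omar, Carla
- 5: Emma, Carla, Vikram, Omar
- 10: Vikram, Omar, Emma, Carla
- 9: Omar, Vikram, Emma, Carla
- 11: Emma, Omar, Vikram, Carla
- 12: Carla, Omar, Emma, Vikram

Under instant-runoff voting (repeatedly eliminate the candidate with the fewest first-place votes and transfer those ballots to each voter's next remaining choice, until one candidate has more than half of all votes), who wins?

Round 1: Omar 18, Carla 12, Vikram 10, Emma 28. Vikram eliminated.
Round 2: Omar 28, Carla 12, Emma 28. Carla eliminated.
Round 3: Omar 40, Emma 28. Omar has a majority (≥35).

Omar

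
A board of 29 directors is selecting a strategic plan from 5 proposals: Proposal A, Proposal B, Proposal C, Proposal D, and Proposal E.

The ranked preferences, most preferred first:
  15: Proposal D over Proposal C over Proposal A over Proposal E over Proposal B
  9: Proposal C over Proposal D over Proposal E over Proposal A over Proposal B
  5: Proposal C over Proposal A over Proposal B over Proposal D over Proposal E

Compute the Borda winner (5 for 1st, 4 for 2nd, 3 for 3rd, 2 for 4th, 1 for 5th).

Proposal A: 15×3 + 9×2 + 5×4 = 83
Proposal B: 15×1 + 9×1 + 5×3 = 39
Proposal C: 15×4 + 9×5 + 5×5 = 130
Proposal D: 15×5 + 9×4 + 5×2 = 121
Proposal E: 15×2 + 9×3 + 5×1 = 62

Proposal C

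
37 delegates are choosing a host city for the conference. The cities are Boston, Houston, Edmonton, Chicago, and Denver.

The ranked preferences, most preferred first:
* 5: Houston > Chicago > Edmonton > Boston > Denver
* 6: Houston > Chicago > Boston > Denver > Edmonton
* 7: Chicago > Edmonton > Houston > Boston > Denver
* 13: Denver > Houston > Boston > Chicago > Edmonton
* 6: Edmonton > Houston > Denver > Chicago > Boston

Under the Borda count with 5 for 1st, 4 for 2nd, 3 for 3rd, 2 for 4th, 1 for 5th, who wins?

Boston: 5×2 + 6×3 + 7×2 + 13×3 + 6×1 = 87
Houston: 5×5 + 6×5 + 7×3 + 13×4 + 6×4 = 152
Edmonton: 5×3 + 6×1 + 7×4 + 13×1 + 6×5 = 92
Chicago: 5×4 + 6×4 + 7×5 + 13×2 + 6×2 = 117
Denver: 5×1 + 6×2 + 7×1 + 13×5 + 6×3 = 107

Houston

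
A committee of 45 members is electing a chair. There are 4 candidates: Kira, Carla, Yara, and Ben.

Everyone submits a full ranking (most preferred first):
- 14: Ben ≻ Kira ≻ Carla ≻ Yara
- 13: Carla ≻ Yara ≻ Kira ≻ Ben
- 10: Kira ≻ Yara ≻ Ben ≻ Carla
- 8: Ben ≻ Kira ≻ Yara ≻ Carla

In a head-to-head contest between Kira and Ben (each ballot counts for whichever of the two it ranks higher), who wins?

Kira

Kira is ranked above Ben on 23 ballots; Ben above Kira on 22.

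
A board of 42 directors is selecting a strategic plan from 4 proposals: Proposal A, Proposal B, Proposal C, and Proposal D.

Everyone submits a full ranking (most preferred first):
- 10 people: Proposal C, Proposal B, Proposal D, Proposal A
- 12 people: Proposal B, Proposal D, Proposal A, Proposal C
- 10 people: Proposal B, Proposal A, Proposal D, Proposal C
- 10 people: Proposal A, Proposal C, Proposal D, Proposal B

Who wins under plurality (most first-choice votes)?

First-place votes: Proposal A 10, Proposal B 22, Proposal C 10, Proposal D 0.

Proposal B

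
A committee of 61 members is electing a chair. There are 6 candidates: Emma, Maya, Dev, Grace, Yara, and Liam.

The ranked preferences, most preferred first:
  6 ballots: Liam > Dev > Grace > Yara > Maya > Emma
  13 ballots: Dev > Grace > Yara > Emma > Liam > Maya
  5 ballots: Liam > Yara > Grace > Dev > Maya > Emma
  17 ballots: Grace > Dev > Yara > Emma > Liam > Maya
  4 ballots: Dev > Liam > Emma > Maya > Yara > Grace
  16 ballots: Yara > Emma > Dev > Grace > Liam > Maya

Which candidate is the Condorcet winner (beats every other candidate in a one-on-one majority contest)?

Dev vs Emma: 45–16
Dev vs Maya: 61–0
Dev vs Grace: 39–22
Dev vs Yara: 40–21
Dev vs Liam: 50–11
Dev beats every other candidate.

Dev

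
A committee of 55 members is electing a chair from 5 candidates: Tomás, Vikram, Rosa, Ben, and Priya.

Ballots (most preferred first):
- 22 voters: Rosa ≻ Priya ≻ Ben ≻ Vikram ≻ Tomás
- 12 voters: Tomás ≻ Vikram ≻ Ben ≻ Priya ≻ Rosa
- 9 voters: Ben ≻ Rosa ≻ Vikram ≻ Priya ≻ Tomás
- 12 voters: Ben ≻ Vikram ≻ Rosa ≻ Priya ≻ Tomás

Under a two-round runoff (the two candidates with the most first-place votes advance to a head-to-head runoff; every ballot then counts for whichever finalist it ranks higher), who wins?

Ben

Round 1 first-place votes: Tomás 12, Vikram 0, Rosa 22, Ben 21, Priya 0. Rosa and Ben advance.
Runoff: Rosa is ranked above Ben on 22 ballots, Ben above Rosa on 33.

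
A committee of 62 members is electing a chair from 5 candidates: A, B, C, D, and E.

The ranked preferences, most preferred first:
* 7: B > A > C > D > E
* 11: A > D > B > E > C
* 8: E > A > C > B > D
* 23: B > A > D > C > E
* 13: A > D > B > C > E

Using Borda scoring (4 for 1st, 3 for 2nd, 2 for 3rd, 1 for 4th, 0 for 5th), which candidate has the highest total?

A

A: 7×3 + 11×4 + 8×3 + 23×3 + 13×4 = 210
B: 7×4 + 11×2 + 8×1 + 23×4 + 13×2 = 176
C: 7×2 + 11×0 + 8×2 + 23×1 + 13×1 = 66
D: 7×1 + 11×3 + 8×0 + 23×2 + 13×3 = 125
E: 7×0 + 11×1 + 8×4 + 23×0 + 13×0 = 43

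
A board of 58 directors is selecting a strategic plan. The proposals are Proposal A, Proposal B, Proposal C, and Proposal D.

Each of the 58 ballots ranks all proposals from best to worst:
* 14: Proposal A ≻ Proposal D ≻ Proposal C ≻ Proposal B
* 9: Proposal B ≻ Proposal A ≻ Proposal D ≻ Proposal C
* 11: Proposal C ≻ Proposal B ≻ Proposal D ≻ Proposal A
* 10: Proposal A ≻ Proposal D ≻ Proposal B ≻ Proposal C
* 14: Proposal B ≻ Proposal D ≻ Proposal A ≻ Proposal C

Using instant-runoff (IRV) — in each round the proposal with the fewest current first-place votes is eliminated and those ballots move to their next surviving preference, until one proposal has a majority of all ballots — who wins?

Round 1: Proposal A 24, Proposal B 23, Proposal C 11, Proposal D 0. Proposal D eliminated.
Round 2: Proposal A 24, Proposal B 23, Proposal C 11. Proposal C eliminated.
Round 3: Proposal A 24, Proposal B 34. Proposal B has a majority (≥30).

Proposal B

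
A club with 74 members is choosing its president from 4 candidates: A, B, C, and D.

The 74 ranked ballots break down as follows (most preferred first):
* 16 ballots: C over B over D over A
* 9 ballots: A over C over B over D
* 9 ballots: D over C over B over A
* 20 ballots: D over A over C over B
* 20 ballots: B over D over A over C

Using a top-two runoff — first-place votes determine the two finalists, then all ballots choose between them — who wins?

Round 1 first-place votes: A 9, B 20, C 16, D 29. D and B advance.
Runoff: D is ranked above B on 29 ballots, B above D on 45.

B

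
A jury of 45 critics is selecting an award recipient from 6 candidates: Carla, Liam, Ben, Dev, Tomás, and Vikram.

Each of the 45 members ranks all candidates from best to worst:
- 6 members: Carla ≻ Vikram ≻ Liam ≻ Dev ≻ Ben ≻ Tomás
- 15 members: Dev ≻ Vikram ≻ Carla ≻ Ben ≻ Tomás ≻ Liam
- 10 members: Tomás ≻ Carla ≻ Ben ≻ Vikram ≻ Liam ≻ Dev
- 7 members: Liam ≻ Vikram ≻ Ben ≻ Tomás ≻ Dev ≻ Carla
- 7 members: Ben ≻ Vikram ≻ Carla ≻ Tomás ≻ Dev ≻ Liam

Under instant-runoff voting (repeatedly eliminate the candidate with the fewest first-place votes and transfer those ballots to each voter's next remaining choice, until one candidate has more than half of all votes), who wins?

Tomás

Round 1: Carla 6, Liam 7, Ben 7, Dev 15, Tomás 10, Vikram 0. Vikram eliminated.
Round 2: Carla 6, Liam 7, Ben 7, Dev 15, Tomás 10. Carla eliminated.
Round 3: Liam 13, Ben 7, Dev 15, Tomás 10. Ben eliminated.
Round 4: Liam 13, Dev 15, Tomás 17. Liam eliminated.
Round 5: Dev 21, Tomás 24. Tomás has a majority (≥23).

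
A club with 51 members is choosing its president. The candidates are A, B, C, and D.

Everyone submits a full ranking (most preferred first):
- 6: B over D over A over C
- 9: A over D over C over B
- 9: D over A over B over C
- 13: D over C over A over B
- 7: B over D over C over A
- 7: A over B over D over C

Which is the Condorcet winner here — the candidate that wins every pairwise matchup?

D

D vs A: 35–16
D vs B: 31–20
D vs C: 51–0
D beats every other candidate.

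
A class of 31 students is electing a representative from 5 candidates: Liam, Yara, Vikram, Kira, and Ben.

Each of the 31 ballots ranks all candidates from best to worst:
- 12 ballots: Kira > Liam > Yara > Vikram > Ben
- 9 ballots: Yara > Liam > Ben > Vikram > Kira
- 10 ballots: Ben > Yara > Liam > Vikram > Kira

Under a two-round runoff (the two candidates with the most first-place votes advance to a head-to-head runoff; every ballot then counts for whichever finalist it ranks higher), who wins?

Round 1 first-place votes: Liam 0, Yara 9, Vikram 0, Kira 12, Ben 10. Kira and Ben advance.
Runoff: Kira is ranked above Ben on 12 ballots, Ben above Kira on 19.

Ben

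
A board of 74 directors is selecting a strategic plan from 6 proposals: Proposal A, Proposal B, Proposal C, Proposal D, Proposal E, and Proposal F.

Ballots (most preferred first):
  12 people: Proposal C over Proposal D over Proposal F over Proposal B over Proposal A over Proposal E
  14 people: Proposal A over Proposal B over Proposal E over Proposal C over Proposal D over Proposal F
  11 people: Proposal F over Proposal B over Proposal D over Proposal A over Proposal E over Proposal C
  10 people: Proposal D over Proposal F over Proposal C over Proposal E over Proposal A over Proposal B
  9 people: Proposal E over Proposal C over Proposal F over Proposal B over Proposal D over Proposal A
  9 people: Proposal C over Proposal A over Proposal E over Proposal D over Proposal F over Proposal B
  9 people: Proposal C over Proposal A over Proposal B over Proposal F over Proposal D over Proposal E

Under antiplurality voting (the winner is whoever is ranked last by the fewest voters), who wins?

Last-place votes: Proposal A 9, Proposal B 19, Proposal C 11, Proposal D 0, Proposal E 21, Proposal F 14.

Proposal D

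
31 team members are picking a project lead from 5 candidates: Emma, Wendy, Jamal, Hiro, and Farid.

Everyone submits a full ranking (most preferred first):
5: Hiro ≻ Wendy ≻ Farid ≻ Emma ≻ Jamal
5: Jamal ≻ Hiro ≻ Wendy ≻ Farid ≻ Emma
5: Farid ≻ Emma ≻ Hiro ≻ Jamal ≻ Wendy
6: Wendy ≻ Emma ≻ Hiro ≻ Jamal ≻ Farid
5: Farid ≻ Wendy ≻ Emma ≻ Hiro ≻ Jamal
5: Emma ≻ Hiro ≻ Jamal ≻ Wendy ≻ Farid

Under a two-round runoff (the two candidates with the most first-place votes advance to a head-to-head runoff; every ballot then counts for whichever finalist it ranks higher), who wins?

Round 1 first-place votes: Emma 5, Wendy 6, Jamal 5, Hiro 5, Farid 10. Farid and Wendy advance.
Runoff: Farid is ranked above Wendy on 10 ballots, Wendy above Farid on 21.

Wendy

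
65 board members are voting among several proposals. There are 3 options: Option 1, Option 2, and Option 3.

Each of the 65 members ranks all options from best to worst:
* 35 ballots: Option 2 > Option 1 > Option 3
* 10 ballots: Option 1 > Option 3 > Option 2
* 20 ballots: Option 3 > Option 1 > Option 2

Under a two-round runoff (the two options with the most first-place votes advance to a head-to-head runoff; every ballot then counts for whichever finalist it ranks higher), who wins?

Option 2

Round 1 first-place votes: Option 1 10, Option 2 35, Option 3 20. Option 2 and Option 3 advance.
Runoff: Option 2 is ranked above Option 3 on 35 ballots, Option 3 above Option 2 on 30.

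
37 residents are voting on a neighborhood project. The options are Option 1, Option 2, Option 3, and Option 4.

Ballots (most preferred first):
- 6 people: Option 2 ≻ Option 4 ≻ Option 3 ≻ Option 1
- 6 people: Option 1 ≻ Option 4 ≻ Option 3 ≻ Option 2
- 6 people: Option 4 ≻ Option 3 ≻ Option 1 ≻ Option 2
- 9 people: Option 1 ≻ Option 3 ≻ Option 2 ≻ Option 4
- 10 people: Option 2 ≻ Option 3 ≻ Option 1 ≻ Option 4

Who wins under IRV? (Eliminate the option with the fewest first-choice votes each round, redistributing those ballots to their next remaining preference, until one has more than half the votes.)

Option 1

Round 1: Option 1 15, Option 2 16, Option 3 0, Option 4 6. Option 3 eliminated.
Round 2: Option 1 15, Option 2 16, Option 4 6. Option 4 eliminated.
Round 3: Option 1 21, Option 2 16. Option 1 has a majority (≥19).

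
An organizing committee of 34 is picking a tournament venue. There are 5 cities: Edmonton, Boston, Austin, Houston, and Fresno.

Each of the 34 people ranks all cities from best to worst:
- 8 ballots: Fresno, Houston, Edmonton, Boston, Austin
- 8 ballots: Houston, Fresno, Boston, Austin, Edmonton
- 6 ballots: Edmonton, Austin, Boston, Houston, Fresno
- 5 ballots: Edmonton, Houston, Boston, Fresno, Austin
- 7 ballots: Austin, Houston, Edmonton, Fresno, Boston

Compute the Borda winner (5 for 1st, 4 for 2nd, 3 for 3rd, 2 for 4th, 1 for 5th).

Houston

Edmonton: 8×3 + 8×1 + 6×5 + 5×5 + 7×3 = 108
Boston: 8×2 + 8×3 + 6×3 + 5×3 + 7×1 = 80
Austin: 8×1 + 8×2 + 6×4 + 5×1 + 7×5 = 88
Houston: 8×4 + 8×5 + 6×2 + 5×4 + 7×4 = 132
Fresno: 8×5 + 8×4 + 6×1 + 5×2 + 7×2 = 102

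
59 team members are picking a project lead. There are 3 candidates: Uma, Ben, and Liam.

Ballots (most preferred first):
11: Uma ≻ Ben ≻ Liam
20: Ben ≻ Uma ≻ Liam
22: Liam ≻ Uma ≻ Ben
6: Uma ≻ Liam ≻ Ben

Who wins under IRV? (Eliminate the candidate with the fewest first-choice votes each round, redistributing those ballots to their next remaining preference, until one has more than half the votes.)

Round 1: Uma 17, Ben 20, Liam 22. Uma eliminated.
Round 2: Ben 31, Liam 28. Ben has a majority (≥30).

Ben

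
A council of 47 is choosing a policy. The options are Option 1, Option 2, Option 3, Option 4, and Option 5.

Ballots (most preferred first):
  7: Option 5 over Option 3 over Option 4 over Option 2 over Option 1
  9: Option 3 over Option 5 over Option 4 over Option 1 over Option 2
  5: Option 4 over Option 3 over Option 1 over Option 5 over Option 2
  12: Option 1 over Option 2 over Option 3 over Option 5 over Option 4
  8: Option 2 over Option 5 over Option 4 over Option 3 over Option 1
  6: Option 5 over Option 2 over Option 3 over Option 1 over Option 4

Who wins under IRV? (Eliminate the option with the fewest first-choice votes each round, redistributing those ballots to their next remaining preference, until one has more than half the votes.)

Round 1: Option 1 12, Option 2 8, Option 3 9, Option 4 5, Option 5 13. Option 4 eliminated.
Round 2: Option 1 12, Option 2 8, Option 3 14, Option 5 13. Option 2 eliminated.
Round 3: Option 1 12, Option 3 14, Option 5 21. Option 1 eliminated.
Round 4: Option 3 26, Option 5 21. Option 3 has a majority (≥24).

Option 3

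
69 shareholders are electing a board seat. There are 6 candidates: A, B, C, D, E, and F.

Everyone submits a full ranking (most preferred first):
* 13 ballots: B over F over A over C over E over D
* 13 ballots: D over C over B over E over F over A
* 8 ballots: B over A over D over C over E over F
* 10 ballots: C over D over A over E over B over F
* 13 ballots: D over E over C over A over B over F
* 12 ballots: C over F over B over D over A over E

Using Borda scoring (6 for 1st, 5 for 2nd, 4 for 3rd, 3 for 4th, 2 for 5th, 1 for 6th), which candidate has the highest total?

C

A: 13×4 + 13×1 + 8×5 + 10×4 + 13×3 + 12×2 = 208
B: 13×6 + 13×4 + 8×6 + 10×2 + 13×2 + 12×4 = 272
C: 13×3 + 13×5 + 8×3 + 10×6 + 13×4 + 12×6 = 312
D: 13×1 + 13×6 + 8×4 + 10×5 + 13×6 + 12×3 = 287
E: 13×2 + 13×3 + 8×2 + 10×3 + 13×5 + 12×1 = 188
F: 13×5 + 13×2 + 8×1 + 10×1 + 13×1 + 12×5 = 182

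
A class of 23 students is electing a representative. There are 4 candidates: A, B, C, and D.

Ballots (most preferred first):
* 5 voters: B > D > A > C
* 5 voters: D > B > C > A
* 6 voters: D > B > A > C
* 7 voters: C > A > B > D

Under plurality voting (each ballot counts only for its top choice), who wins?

First-place votes: A 0, B 5, C 7, D 11.

D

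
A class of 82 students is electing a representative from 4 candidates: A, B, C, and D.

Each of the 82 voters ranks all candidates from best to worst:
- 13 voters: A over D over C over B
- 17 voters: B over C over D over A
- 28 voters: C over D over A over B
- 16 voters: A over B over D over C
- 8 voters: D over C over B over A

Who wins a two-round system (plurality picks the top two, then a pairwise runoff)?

Round 1 first-place votes: A 29, B 17, C 28, D 8. A and C advance.
Runoff: A is ranked above C on 29 ballots, C above A on 53.

C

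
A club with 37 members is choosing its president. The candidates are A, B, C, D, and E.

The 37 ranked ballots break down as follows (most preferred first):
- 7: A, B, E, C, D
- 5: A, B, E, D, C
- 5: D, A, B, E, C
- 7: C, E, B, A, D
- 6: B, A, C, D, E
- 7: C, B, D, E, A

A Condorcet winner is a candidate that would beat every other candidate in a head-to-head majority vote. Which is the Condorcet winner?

B vs A: 20–17
B vs C: 23–14
B vs D: 32–5
B vs E: 30–7
B beats every other candidate.

B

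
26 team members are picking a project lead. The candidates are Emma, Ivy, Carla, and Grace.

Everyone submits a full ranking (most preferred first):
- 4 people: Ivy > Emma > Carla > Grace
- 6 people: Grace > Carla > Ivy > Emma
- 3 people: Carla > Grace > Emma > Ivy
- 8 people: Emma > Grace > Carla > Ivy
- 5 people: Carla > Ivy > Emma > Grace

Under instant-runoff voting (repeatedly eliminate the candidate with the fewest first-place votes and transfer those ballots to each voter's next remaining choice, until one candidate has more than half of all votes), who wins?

Round 1: Emma 8, Ivy 4, Carla 8, Grace 6. Ivy eliminated.
Round 2: Emma 12, Carla 8, Grace 6. Grace eliminated.
Round 3: Emma 12, Carla 14. Carla has a majority (≥14).

Carla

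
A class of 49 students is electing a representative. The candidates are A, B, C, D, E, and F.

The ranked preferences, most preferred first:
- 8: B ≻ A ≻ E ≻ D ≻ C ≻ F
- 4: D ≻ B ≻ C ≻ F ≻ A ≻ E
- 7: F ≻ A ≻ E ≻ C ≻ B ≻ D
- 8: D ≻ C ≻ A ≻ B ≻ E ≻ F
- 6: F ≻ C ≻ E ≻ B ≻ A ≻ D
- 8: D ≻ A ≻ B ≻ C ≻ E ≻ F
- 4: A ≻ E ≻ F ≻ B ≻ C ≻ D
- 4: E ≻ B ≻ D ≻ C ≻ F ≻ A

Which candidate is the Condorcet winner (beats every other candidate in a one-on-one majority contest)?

A vs B: 27–22
A vs C: 27–22
A vs D: 25–24
A vs E: 39–10
A vs F: 28–21
A beats every other candidate.

A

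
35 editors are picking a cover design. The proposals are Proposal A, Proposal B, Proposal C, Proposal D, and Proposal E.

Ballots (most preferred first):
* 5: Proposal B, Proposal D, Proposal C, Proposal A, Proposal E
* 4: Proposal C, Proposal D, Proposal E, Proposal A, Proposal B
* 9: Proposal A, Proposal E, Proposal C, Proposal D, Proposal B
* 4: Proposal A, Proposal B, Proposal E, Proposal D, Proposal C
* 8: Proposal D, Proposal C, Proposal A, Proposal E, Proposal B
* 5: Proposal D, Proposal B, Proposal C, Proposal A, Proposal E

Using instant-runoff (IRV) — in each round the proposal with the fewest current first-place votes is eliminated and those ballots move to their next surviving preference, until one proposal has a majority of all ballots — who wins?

Round 1: Proposal A 13, Proposal B 5, Proposal C 4, Proposal D 13, Proposal E 0. Proposal E eliminated.
Round 2: Proposal A 13, Proposal B 5, Proposal C 4, Proposal D 13. Proposal C eliminated.
Round 3: Proposal A 13, Proposal B 5, Proposal D 17. Proposal B eliminated.
Round 4: Proposal A 13, Proposal D 22. Proposal D has a majority (≥18).

Proposal D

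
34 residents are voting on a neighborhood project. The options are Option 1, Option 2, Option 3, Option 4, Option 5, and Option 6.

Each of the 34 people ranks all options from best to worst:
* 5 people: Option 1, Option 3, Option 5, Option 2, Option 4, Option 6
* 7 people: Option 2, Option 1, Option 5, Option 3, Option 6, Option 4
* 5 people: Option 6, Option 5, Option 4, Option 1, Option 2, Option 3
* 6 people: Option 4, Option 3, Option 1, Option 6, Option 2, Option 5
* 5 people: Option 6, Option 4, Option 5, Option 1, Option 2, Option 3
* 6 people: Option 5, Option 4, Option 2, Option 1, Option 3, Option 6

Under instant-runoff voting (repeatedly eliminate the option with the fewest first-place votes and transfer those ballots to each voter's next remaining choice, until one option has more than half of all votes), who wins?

Round 1: Option 1 5, Option 2 7, Option 3 0, Option 4 6, Option 5 6, Option 6 10. Option 3 eliminated.
Round 2: Option 1 5, Option 2 7, Option 4 6, Option 5 6, Option 6 10. Option 1 eliminated.
Round 3: Option 2 7, Option 4 6, Option 5 11, Option 6 10. Option 4 eliminated.
Round 4: Option 2 7, Option 5 11, Option 6 16. Option 2 eliminated.
Round 5: Option 5 18, Option 6 16. Option 5 has a majority (≥18).

Option 5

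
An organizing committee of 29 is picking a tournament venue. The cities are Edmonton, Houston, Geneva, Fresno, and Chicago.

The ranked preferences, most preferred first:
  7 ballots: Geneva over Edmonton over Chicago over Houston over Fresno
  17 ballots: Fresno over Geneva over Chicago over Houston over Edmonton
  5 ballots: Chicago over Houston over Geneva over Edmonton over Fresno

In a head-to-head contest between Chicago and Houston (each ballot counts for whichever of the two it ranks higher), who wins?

Chicago is ranked above Houston on 29 ballots; Houston above Chicago on 0.

Chicago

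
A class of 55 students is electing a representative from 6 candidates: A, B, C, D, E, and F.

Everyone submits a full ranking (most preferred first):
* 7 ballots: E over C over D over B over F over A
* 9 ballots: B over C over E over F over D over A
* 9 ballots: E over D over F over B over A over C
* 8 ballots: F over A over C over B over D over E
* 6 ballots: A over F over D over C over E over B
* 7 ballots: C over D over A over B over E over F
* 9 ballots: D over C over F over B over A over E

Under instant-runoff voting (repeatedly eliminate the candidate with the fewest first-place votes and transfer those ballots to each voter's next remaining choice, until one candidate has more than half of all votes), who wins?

Round 1: A 6, B 9, C 7, D 9, E 16, F 8. A eliminated.
Round 2: B 9, C 7, D 9, E 16, F 14. C eliminated.
Round 3: B 9, D 16, E 16, F 14. B eliminated.
Round 4: D 16, E 25, F 14. F eliminated.
Round 5: D 30, E 25. D has a majority (≥28).

D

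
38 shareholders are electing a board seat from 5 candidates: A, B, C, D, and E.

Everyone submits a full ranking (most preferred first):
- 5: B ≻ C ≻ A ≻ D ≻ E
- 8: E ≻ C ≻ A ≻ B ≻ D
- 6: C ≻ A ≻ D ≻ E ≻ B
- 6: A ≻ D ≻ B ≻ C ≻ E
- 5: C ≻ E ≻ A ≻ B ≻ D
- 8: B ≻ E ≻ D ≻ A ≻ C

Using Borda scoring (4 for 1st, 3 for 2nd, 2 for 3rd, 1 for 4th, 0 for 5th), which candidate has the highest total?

C

A: 5×2 + 8×2 + 6×3 + 6×4 + 5×2 + 8×1 = 86
B: 5×4 + 8×1 + 6×0 + 6×2 + 5×1 + 8×4 = 77
C: 5×3 + 8×3 + 6×4 + 6×1 + 5×4 + 8×0 = 89
D: 5×1 + 8×0 + 6×2 + 6×3 + 5×0 + 8×2 = 51
E: 5×0 + 8×4 + 6×1 + 6×0 + 5×3 + 8×3 = 77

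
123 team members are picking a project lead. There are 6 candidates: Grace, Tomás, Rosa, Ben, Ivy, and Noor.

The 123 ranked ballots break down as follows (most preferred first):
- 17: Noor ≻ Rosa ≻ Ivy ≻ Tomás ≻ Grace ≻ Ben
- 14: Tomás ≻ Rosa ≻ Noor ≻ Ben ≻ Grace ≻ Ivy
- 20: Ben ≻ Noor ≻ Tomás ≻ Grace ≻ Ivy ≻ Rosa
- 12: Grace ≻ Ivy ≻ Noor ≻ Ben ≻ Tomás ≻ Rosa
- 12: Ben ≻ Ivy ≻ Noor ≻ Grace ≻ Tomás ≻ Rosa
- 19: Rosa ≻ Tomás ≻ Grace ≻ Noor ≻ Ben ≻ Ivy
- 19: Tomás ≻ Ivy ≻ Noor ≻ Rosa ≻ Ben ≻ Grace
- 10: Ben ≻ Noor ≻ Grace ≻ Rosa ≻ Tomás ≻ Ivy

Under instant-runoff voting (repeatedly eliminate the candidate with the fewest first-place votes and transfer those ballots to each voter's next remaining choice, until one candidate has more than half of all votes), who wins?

Round 1: Grace 12, Tomás 33, Rosa 19, Ben 42, Ivy 0, Noor 17. Ivy eliminated.
Round 2: Grace 12, Tomás 33, Rosa 19, Ben 42, Noor 17. Grace eliminated.
Round 3: Tomás 33, Rosa 19, Ben 42, Noor 29. Rosa eliminated.
Round 4: Tomás 52, Ben 42, Noor 29. Noor eliminated.
Round 5: Tomás 69, Ben 54. Tomás has a majority (≥62).

Tomás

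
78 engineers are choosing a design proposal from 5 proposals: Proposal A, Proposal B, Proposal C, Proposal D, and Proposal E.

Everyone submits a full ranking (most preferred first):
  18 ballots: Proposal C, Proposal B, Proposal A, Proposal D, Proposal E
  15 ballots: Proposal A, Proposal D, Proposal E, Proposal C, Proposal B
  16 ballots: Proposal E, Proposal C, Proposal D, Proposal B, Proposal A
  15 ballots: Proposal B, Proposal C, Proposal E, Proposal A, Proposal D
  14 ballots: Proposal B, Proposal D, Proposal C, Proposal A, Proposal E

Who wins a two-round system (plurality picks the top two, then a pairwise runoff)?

Round 1 first-place votes: Proposal A 15, Proposal B 29, Proposal C 18, Proposal D 0, Proposal E 16. Proposal B and Proposal C advance.
Runoff: Proposal B is ranked above Proposal C on 29 ballots, Proposal C above Proposal B on 49.

Proposal C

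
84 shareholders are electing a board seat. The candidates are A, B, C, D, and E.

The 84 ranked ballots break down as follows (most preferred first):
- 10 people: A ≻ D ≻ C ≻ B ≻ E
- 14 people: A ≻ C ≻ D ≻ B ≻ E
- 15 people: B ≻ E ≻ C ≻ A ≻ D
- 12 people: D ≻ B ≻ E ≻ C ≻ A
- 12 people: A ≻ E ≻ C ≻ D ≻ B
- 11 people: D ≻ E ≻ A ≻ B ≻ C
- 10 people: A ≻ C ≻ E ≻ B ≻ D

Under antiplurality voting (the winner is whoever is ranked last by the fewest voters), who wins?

C

Last-place votes: A 12, B 12, C 11, D 25, E 24.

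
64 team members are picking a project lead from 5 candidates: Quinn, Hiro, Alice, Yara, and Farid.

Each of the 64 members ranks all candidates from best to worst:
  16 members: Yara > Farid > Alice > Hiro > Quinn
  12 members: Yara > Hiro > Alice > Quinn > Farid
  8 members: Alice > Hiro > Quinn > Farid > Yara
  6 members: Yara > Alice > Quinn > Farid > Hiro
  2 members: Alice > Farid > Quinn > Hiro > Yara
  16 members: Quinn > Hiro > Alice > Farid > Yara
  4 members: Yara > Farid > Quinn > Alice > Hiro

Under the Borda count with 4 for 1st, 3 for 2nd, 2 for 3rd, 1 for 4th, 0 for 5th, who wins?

Quinn: 16×0 + 12×1 + 8×2 + 6×2 + 2×2 + 16×4 + 4×2 = 116
Hiro: 16×1 + 12×3 + 8×3 + 6×0 + 2×1 + 16×3 + 4×0 = 126
Alice: 16×2 + 12×2 + 8×4 + 6×3 + 2×4 + 16×2 + 4×1 = 150
Yara: 16×4 + 12×4 + 8×0 + 6×4 + 2×0 + 16×0 + 4×4 = 152
Farid: 16×3 + 12×0 + 8×1 + 6×1 + 2×3 + 16×1 + 4×3 = 96

Yara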